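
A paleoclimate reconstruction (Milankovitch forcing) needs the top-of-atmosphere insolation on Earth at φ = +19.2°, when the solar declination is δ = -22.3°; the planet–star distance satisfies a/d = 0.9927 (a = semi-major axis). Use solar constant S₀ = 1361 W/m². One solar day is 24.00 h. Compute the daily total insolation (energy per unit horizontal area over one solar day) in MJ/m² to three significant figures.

cos H₀ = −tan(+19.2°) tan(-22.300°) = 0.1428, H₀ = 1.4275 rad.
Bracket: H₀ sin φ sin δ + cos φ cos δ sin H₀ = 1.4275×0.32887×-0.37946 + 0.94438×0.92521×0.98975 = -0.178142 + 0.864794 = 0.686652.
Inverse-square distance factor (a/d)² = 0.9927² = 0.985453.
Q̄ = (S₀/π) × 0.985453 × [bracket] = (1361/π) × 0.985453 × 0.686652 = 293.14 W/m².
Daily total = Q̄ × 24.00 h × 3600 s/h = 293.14 × 24.00 × 3600 / 10⁶ = 25.33 MJ/m².

25.3 MJ/m²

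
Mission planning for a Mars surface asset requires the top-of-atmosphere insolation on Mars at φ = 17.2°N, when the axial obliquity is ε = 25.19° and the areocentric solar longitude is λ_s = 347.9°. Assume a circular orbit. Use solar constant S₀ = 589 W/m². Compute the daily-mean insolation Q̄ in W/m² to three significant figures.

Q̄ ≈ 171 W/m²

sin δ = sin 25.19° × sin 347.9° = -0.08922, so δ = -5.119°.
cos H₀ = −tan(+17.2°) tan(-5.119°) = 0.0277, H₀ = 1.5431 rad.
Bracket: H₀ sin φ sin δ + cos φ cos δ sin H₀ = 1.5431×0.29571×-0.08922 + 0.95528×0.99601×0.99962 = -0.040712 + 0.951107 = 0.910395.
Q̄ = (S₀/π) × [bracket] = (589/π) × 0.910395 = 170.7 W/m².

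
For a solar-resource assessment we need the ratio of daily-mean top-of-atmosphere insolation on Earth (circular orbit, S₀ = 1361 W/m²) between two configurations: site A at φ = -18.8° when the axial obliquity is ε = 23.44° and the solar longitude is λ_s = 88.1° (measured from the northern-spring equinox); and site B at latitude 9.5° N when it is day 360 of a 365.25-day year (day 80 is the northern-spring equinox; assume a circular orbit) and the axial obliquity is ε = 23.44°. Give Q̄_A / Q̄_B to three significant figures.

— Configuration A (φ=-18.8°):
Solar declination: sin δ = sin ε · sin λ_s = sin 23.44° × sin 88.1° = 0.39757, so δ = +23.426°.
cos H₀ = −tan(-18.8°) tan(+23.426°) = 0.1475, H₀ = 1.4228 rad.
Bracket: H₀ sin φ sin δ + cos φ cos δ sin H₀ = 1.4228×-0.32227×0.39757 + 0.94665×0.91757×0.98906 = -0.182296 + 0.859115 = 0.676819.
Q̄ = (S₀/π) × [bracket] = (1361/π) × 0.676819 = 293.21 W/m².
— Configuration B (φ=+9.5°):
Solar longitude: λ_s = 360° × (360 − 80)/365.25 = 275.975°.
sin δ = sin 23.44° × sin 275.975° = -0.39563, so δ = -23.305°.
cos H₀ = −tan(+9.5°) tan(-23.305°) = 0.0721, H₀ = 1.4986 rad.
Bracket: H₀ sin φ sin δ + cos φ cos δ sin H₀ = 1.4986×0.16505×-0.39563 + 0.98629×0.91841×0.99740 = -0.097857 + 0.903463 = 0.805606.
Q̄ = (S₀/π) × [bracket] = (1361/π) × 0.805606 = 349.00 W/m².
Ratio Q̄_A / Q̄_B = 293.21 / 349.00 = 0.8401.

Q̄_A / Q̄_B ≈ 0.840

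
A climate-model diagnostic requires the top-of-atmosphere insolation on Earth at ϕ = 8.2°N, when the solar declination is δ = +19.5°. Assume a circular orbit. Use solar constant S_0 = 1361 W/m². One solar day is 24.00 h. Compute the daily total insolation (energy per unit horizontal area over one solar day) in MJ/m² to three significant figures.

cos h₀ = −tan(+8.2°) tan(+19.500°) = -0.0510, h₀ = 1.6218 rad.
Bracket: h₀ sin ϕ sin δ + cos ϕ cos δ sin h₀ = 1.6218×0.14263×0.33381 + 0.98978×0.94264×0.99870 = 0.077216 + 0.931793 = 1.009009.
Q̄ = (S_0/π) × [bracket] = (1361/π) × 1.009009 = 437.12 W/m².
Daily total = Q̄ × 24.00 h × 3600 s/h = 437.12 × 24.00 × 3600 / 10⁶ = 37.77 MJ/m².

37.8 MJ/m²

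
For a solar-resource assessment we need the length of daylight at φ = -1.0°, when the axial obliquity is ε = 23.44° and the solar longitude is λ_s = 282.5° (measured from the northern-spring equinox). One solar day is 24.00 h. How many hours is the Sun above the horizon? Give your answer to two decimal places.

Solar declination: sin δ = sin ε · sin λ_s = sin 23.44° × sin 282.5° = -0.38836, so δ = -22.852°.
cos H₀ = −tan φ · tan δ = −tan(-1.0°) × tan(-22.852°) = -0.0074, so H₀ = 1.5782 rad = 90.42°.
Daylight = 2H₀/(2π) × 24.00 h = (1.5782/π) × 24.00 = 12.06 h.

12.06 h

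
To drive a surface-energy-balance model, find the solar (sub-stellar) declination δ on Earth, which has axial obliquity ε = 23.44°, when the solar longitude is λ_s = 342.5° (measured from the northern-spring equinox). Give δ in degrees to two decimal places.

δ = -6.87°

sin δ = sin ε · sin λ_s = sin 23.44° × sin 342.5° = -0.119617.
δ = arcsin(-0.119617) = -6.87°.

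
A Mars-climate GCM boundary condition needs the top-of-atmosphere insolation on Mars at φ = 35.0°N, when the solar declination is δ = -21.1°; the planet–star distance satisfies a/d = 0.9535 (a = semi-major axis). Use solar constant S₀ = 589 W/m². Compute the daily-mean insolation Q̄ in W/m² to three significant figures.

cos H₀ = −tan(+35.0°) tan(-21.100°) = 0.2702, H₀ = 1.2972 rad.
Bracket: H₀ sin φ sin δ + cos φ cos δ sin H₀ = 1.2972×0.57358×-0.36000 + 0.81915×0.93295×0.96281 = -0.267857 + 0.735804 = 0.467947.
Inverse-square distance factor (a/d)² = 0.9535² = 0.909162.
Q̄ = (S₀/π) × 0.909162 × [bracket] = (589/π) × 0.909162 × 0.467947 = 79.76 W/m².

Q̄ ≈ 79.8 W/m²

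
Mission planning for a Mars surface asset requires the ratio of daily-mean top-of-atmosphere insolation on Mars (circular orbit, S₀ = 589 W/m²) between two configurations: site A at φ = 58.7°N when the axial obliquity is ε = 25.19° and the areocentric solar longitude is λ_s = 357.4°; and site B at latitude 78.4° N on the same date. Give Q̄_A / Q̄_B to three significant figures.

Q̄_A / Q̄_B ≈ 2.87

— Configuration A (φ=+58.7°):
sin δ = sin 25.19° × sin 357.4° = -0.01931, so δ = -1.106°.
cos H₀ = −tan(+58.7°) tan(-1.106°) = 0.0318, H₀ = 1.5390 rad.
Bracket: H₀ sin φ sin δ + cos φ cos δ sin H₀ = 1.5390×0.85446×-0.01931 + 0.51952×0.99981×0.99950 = -0.025393 + 0.519162 = 0.493769.
Q̄ = (S₀/π) × [bracket] = (589/π) × 0.493769 = 92.574 W/m².
— Configuration B (φ=+78.4°):
cos H₀ = −tan(+78.4°) tan(-1.106°) = 0.0941, H₀ = 1.4766 rad.
Bracket: H₀ sin φ sin δ + cos φ cos δ sin H₀ = 1.4766×0.97958×-0.01931 + 0.20108×0.99981×0.99557 = -0.027931 + 0.200151 = 0.172220.
Q̄ = (S₀/π) × [bracket] = (589/π) × 0.172220 = 32.289 W/m².
Ratio Q̄_A / Q̄_B = 92.574 / 32.289 = 2.867.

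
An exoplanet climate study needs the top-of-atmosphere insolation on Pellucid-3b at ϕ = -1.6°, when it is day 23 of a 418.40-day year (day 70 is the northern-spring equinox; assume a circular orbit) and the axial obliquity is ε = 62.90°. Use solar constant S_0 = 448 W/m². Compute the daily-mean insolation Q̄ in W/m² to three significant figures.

Solar longitude: L_s = 360° × (23 − 70)/418.40 = -40.440°, i.e. -40.440° + 360° = 319.560°.
sin δ = sin 62.90° × sin 319.560° = -0.57744, so δ = -35.270°.
cos h₀ = −tan(-1.6°) tan(-35.270°) = -0.0198, h₀ = 1.5906 rad.
Bracket: h₀ sin ϕ sin δ + cos ϕ cos δ sin h₀ = 1.5906×-0.02792×-0.57744 + 0.99961×0.81644×0.99980 = 0.025644 + 0.815958 = 0.841602.
Q̄ = (S_0/π) × [bracket] = (448/π) × 0.841602 = 120.0 W/m².

Q̄ ≈ 120 W/m²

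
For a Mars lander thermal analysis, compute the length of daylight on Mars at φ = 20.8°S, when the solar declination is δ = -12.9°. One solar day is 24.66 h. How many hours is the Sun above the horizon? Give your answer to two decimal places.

13.01 h

cos H₀ = −tan φ · tan δ = −tan(-20.8°) × tan(-12.900°) = -0.0870, so H₀ = 1.6579 rad = 94.99°.
Daylight = 2H₀/(2π) × 24.66 h = (1.6579/π) × 24.66 = 13.01 h.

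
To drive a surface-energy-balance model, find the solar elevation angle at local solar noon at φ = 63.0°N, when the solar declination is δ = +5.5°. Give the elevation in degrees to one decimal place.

32.5°

At local noon the hour angle is zero, so the zenith angle equals |φ − δ| = |+63.0° − (+5.500°)| = 57.500°.
Elevation = 90° − 57.500° = 32.5°.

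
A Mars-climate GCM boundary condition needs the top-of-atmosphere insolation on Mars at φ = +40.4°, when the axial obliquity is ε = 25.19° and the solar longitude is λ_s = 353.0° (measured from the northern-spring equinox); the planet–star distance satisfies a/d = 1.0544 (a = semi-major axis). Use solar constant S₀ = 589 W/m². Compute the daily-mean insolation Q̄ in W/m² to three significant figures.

Q̄ ≈ 148 W/m²

Solar declination: sin δ = sin ε · sin λ_s = sin 25.19° × sin 353.0° = -0.05187, so δ = -2.973°.
cos H₀ = −tan(+40.4°) tan(-2.973°) = 0.0442, H₀ = 1.5266 rad.
Bracket: H₀ sin φ sin δ + cos φ cos δ sin H₀ = 1.5266×0.64812×-0.05187 + 0.76154×0.99865×0.99902 = -0.051321 + 0.759767 = 0.708446.
Inverse-square distance factor (a/d)² = 1.0544² = 1.111759.
Q̄ = (S₀/π) × 1.111759 × [bracket] = (589/π) × 1.111759 × 0.708446 = 147.7 W/m².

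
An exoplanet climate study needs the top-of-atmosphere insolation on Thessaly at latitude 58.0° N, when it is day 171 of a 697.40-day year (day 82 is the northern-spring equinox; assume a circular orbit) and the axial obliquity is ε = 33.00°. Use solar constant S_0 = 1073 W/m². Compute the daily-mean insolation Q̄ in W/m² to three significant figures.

Q̄ ≈ 385 W/m²

Solar longitude: L_s = 360° × (171 − 82)/697.40 = 45.942°.
sin δ = sin 33.00° × sin 45.942° = 0.39140, so δ = +23.042°.
cos h₀ = −tan(+58.0°) tan(+23.042°) = -0.6807, h₀ = 2.3195 rad.
Bracket: h₀ sin ϕ sin δ + cos ϕ cos δ sin h₀ = 2.3195×0.84805×0.39140 + 0.52992×0.92022×0.73259 = 0.769904 + 0.357242 = 1.127146.
Q̄ = (S_0/π) × [bracket] = (1073/π) × 1.127146 = 385.0 W/m².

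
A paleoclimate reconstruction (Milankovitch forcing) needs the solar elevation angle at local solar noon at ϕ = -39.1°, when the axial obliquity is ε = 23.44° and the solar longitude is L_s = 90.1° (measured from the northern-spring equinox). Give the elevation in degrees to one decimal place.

27.5°

Solar declination: sin δ = sin ε · sin L_s = sin 23.44° × sin 90.1° = 0.39779, so δ = +23.440°.
At local noon the hour angle is zero, so the zenith angle equals |ϕ − δ| = |-39.1° − (+23.440°)| = 62.540°.
Elevation = 90° − 62.540° = 27.5°.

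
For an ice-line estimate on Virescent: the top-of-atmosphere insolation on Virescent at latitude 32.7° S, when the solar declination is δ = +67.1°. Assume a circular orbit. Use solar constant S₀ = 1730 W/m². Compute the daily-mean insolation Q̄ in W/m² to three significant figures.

Q̄ ≈ 0.00 W/m²

cos H₀ = −tan(-32.7°) tan(+67.100°) = 1.5198 ≥ 1 ⇒ polar night, H₀ = 0 and Q̄ = 0.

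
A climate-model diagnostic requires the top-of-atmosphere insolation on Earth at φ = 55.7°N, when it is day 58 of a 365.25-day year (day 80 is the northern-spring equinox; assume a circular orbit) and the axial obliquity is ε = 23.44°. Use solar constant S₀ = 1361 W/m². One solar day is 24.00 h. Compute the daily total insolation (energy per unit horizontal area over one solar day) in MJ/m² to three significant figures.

14.2 MJ/m²

Solar longitude: λ_s = 360° × (58 − 80)/365.25 = -21.684°, i.e. -21.684° + 360° = 338.316°.
sin δ = sin 23.44° × sin 338.316° = -0.14698, so δ = -8.452°.
cos H₀ = −tan(+55.7°) tan(-8.452°) = 0.2178, H₀ = 1.3512 rad.
Bracket: H₀ sin φ sin δ + cos φ cos δ sin H₀ = 1.3512×0.82610×-0.14698 + 0.56353×0.98914×0.97599 = -0.164063 + 0.544027 = 0.379964.
Q̄ = (S₀/π) × [bracket] = (1361/π) × 0.379964 = 164.61 W/m².
Daily total = Q̄ × 24.00 h × 3600 s/h = 164.61 × 24.00 × 3600 / 10⁶ = 14.22 MJ/m².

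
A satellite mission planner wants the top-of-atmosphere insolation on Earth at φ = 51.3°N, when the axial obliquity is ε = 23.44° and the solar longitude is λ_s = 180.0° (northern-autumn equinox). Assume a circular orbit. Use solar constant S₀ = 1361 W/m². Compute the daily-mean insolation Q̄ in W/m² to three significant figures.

Q̄ ≈ 271 W/m²

Solar declination: sin δ = sin ε · sin λ_s = sin 23.44° × sin 180.0° = 0.00000, so δ = +0.000°.
cos H₀ = −tan(+51.3°) tan(+0.000°) = -0.0000, H₀ = 1.5708 rad.
Bracket: H₀ sin φ sin δ + cos φ cos δ sin H₀ = 1.5708×0.78043×0.00000 + 0.62524×1.00000×1.00000 = 0.000000 + 0.625240 = 0.625240.
Q̄ = (S₀/π) × [bracket] = (1361/π) × 0.625240 = 270.9 W/m².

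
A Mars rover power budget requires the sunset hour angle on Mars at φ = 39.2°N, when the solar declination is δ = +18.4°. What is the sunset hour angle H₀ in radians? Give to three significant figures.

H₀ = 1.85 rad

cos H₀ = −tan φ · tan δ = −tan(+39.2°) × tan(+18.400°) = -0.2713, so H₀ = 1.8455 rad = 105.74°.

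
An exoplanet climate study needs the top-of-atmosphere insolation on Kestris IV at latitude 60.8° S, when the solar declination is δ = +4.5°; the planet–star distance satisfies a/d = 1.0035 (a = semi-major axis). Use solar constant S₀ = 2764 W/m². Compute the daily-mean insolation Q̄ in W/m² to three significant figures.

cos H₀ = −tan(-60.8°) tan(+4.500°) = 0.1408, H₀ = 1.4295 rad.
Bracket: H₀ sin φ sin δ + cos φ cos δ sin H₀ = 1.4295×-0.87292×0.07846 + 0.48786×0.99692×0.99004 = -0.097905 + 0.481513 = 0.383608.
Inverse-square distance factor (a/d)² = 1.0035² = 1.007012.
Q̄ = (S₀/π) × 1.007012 × [bracket] = (2764/π) × 1.007012 × 0.383608 = 339.9 W/m².

Q̄ ≈ 340 W/m²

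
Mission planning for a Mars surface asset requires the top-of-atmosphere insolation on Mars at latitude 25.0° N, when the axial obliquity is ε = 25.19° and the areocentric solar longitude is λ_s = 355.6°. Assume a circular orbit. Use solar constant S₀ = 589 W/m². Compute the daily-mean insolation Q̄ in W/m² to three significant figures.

sin δ = sin 25.19° × sin 355.6° = -0.03265, so δ = -1.871°.
cos H₀ = −tan(+25.0°) tan(-1.871°) = 0.0152, H₀ = 1.5556 rad.
Bracket: H₀ sin φ sin δ + cos φ cos δ sin H₀ = 1.5556×0.42262×-0.03265 + 0.90631×0.99947×0.99988 = -0.021465 + 0.905721 = 0.884256.
Q̄ = (S₀/π) × [bracket] = (589/π) × 0.884256 = 165.8 W/m².

Q̄ ≈ 166 W/m²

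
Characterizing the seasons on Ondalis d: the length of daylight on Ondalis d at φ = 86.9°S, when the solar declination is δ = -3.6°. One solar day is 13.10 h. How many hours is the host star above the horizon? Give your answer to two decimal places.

Sunrise equation: cos H₀ = −tan φ · tan δ = -1.1617 ≤ −1, so the host star never sets (polar day) and H₀ = π.
Daylight = 2H₀/(2π) × 13.10 h = (3.1416/π) × 13.10 = 13.10 h.

13.10 h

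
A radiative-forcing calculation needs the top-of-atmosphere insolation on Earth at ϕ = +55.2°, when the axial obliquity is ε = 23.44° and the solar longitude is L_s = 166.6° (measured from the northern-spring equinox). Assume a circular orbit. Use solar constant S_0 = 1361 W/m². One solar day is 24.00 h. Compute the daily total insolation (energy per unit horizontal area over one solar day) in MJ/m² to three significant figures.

25.9 MJ/m²

Solar declination: sin δ = sin ε · sin L_s = sin 23.44° × sin 166.6° = 0.09219, so δ = +5.289°.
cos h₀ = −tan(+55.2°) tan(+5.289°) = -0.1332, h₀ = 1.7044 rad.
Bracket: h₀ sin ϕ sin δ + cos ϕ cos δ sin h₀ = 1.7044×0.82115×0.09219 + 0.57071×0.99574×0.99109 = 0.129026 + 0.563215 = 0.692241.
Q̄ = (S_0/π) × [bracket] = (1361/π) × 0.692241 = 299.89 W/m².
Daily total = Q̄ × 24.00 h × 3600 s/h = 299.89 × 24.00 × 3600 / 10⁶ = 25.91 MJ/m².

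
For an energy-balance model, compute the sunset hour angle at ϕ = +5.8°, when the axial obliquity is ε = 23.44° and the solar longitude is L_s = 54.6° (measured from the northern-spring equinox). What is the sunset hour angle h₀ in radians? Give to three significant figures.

Solar declination: sin δ = sin ε · sin L_s = sin 23.44° × sin 54.6° = 0.32425, so δ = +18.920°.
cos h₀ = −tan ϕ · tan δ = −tan(+5.8°) × tan(+18.920°) = -0.0348, so h₀ = 1.6056 rad = 92.00°.

h₀ = 1.61 rad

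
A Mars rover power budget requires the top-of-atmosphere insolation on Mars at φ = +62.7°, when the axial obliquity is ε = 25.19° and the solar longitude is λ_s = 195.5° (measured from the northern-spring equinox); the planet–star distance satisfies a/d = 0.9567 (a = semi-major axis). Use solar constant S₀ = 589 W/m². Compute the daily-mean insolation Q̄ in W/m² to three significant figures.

Q̄ ≈ 52.9 W/m²

Solar declination: sin δ = sin ε · sin λ_s = sin 25.19° × sin 195.5° = -0.11374, so δ = -6.531°.
cos H₀ = −tan(+62.7°) tan(-6.531°) = 0.2218, H₀ = 1.3471 rad.
Bracket: H₀ sin φ sin δ + cos φ cos δ sin H₀ = 1.3471×0.88862×-0.11374 + 0.45865×0.99351×0.97509 = -0.136154 + 0.444323 = 0.308169.
Inverse-square distance factor (a/d)² = 0.9567² = 0.915275.
Q̄ = (S₀/π) × 0.915275 × [bracket] = (589/π) × 0.915275 × 0.308169 = 52.88 W/m².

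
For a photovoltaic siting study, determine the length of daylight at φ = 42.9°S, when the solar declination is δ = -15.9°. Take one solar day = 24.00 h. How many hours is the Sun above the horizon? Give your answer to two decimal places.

cos H₀ = −tan φ · tan δ = −tan(-42.9°) × tan(-15.900°) = -0.2647, so H₀ = 1.8387 rad = 105.35°.
Daylight = 2H₀/(2π) × 24.00 h = (1.8387/π) × 24.00 = 14.05 h.

14.05 h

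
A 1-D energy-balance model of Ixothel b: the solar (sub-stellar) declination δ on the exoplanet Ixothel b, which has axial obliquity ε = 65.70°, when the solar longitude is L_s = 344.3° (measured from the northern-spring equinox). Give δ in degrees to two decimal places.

δ = -14.28°

sin δ = sin ε · sin L_s = sin 65.70° × sin 344.3° = -0.246626.
δ = arcsin(-0.246626) = -14.28°.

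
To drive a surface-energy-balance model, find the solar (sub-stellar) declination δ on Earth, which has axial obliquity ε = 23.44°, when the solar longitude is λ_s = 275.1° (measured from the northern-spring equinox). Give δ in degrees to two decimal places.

δ = -23.34°

sin δ = sin ε · sin λ_s = sin 23.44° × sin 275.1° = -0.396214.
δ = arcsin(-0.396214) = -23.34°.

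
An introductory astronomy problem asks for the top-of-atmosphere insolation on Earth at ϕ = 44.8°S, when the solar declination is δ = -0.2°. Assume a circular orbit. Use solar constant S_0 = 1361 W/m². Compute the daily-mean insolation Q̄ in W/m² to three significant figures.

cos h₀ = −tan(-44.8°) tan(-0.200°) = -0.0035, h₀ = 1.5743 rad.
Bracket: h₀ sin ϕ sin δ + cos ϕ cos δ sin h₀ = 1.5743×-0.70463×-0.00349 + 0.70957×0.99999×0.99999 = 0.003871 + 0.709556 = 0.713427.
Q̄ = (S_0/π) × [bracket] = (1361/π) × 0.713427 = 309.1 W/m².

Q̄ ≈ 309 W/m²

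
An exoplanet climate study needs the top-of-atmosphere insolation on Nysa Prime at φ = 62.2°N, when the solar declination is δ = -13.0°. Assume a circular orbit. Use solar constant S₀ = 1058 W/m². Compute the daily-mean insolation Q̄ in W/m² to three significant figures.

cos H₀ = −tan(+62.2°) tan(-13.000°) = 0.4379, H₀ = 1.1176 rad.
Bracket: H₀ sin φ sin δ + cos φ cos δ sin H₀ = 1.1176×0.88458×-0.22495 + 0.46639×0.97437×0.89903 = -0.222387 + 0.408552 = 0.186165.
Q̄ = (S₀/π) × [bracket] = (1058/π) × 0.186165 = 62.70 W/m².

Q̄ ≈ 62.7 W/m²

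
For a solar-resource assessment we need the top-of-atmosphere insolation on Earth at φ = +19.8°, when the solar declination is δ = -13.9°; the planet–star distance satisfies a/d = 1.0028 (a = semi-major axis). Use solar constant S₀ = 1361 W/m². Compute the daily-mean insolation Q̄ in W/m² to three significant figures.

cos H₀ = −tan(+19.8°) tan(-13.900°) = 0.0891, H₀ = 1.4816 rad.
Bracket: H₀ sin φ sin δ + cos φ cos δ sin H₀ = 1.4816×0.33874×-0.24023 + 0.94088×0.97072×0.99602 = -0.120566 + 0.909696 = 0.789130.
Inverse-square distance factor (a/d)² = 1.0028² = 1.005608.
Q̄ = (S₀/π) × 1.005608 × [bracket] = (1361/π) × 1.005608 × 0.789130 = 343.8 W/m².

Q̄ ≈ 344 W/m²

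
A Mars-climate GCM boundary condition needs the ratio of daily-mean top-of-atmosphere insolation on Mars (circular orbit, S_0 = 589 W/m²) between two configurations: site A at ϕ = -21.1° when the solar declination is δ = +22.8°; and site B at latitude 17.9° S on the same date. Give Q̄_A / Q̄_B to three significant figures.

Q̄_A / Q̄_B ≈ 0.934

— Configuration A (ϕ=-21.1°):
cos h₀ = −tan(-21.1°) tan(+22.800°) = 0.1622, h₀ = 1.4079 rad.
Bracket: h₀ sin ϕ sin δ + cos ϕ cos δ sin h₀ = 1.4079×-0.36000×0.38752 + 0.93295×0.92186×0.98676 = -0.196412 + 0.848662 = 0.652250.
Q̄ = (S_0/π) × [bracket] = (589/π) × 0.652250 = 122.29 W/m².
— Configuration B (ϕ=-17.9°):
cos h₀ = −tan(-17.9°) tan(+22.800°) = 0.1358, h₀ = 1.4346 rad.
Bracket: h₀ sin ϕ sin δ + cos ϕ cos δ sin h₀ = 1.4346×-0.30736×0.38752 + 0.95159×0.92186×0.99074 = -0.170873 + 0.869110 = 0.698237.
Q̄ = (S_0/π) × [bracket] = (589/π) × 0.698237 = 130.91 W/m².
Ratio Q̄_A / Q̄_B = 122.29 / 130.91 = 0.9342.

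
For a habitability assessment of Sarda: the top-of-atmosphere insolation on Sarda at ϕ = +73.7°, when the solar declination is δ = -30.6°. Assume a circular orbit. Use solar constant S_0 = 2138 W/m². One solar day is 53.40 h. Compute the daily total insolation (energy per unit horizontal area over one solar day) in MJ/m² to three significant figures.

0.00 MJ/m²

cos h₀ = −tan(+73.7°) tan(-30.600°) = 2.0224 ≥ 1 ⇒ polar night, h₀ = 0 and Q̄ = 0.
Daily total = Q̄ × 53.40 h × 3600 s/h = 0.00 MJ/m².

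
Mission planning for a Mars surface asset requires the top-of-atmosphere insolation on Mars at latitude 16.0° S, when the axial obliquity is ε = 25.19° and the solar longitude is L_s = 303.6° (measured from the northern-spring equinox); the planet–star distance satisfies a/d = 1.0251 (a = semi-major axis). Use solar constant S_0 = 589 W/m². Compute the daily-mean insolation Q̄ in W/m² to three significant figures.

Solar declination: sin δ = sin ε · sin L_s = sin 25.19° × sin 303.6° = -0.35451, so δ = -20.763°.
cos h₀ = −tan(-16.0°) tan(-20.763°) = -0.1087, h₀ = 1.6797 rad.
Bracket: h₀ sin ϕ sin δ + cos ϕ cos δ sin h₀ = 1.6797×-0.27564×-0.35451 + 0.96126×0.93505×0.99407 = 0.164135 + 0.893496 = 1.057631.
Inverse-square distance factor (a/d)² = 1.0251² = 1.050830.
Q̄ = (S_0/π) × 1.050830 × [bracket] = (589/π) × 1.050830 × 1.057631 = 208.4 W/m².

Q̄ ≈ 208 W/m²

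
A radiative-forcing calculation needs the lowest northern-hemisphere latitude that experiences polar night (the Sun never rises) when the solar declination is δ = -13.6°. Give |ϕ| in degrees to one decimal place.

|ϕ| = 76.4°

Polar night requires cos h₀ = −tan ϕ tan δ ≥ 1, i.e. tan ϕ tan δ ≤ −1.
The boundary is |tan ϕ| · |tan δ| = 1, so |ϕ| = 90° − |δ| = 90° − 13.6° = 76.4° in the northern hemisphere.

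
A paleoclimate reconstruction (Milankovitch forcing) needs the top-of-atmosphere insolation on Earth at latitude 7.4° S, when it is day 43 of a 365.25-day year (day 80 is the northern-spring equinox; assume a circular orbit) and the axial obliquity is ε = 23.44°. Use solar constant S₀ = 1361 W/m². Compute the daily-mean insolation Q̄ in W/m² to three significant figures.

Solar longitude: λ_s = 360° × (43 − 80)/365.25 = -36.468°, i.e. -36.468° + 360° = 323.532°.
sin δ = sin 23.44° × sin 323.532° = -0.23644, so δ = -13.676°.
cos H₀ = −tan(-7.4°) tan(-13.676°) = -0.0316, H₀ = 1.6024 rad.
Bracket: H₀ sin φ sin δ + cos φ cos δ sin H₀ = 1.6024×-0.12880×-0.23644 + 0.99167×0.97165×0.99950 = 0.048799 + 0.963074 = 1.011873.
Q̄ = (S₀/π) × [bracket] = (1361/π) × 1.011873 = 438.4 W/m².

Q̄ ≈ 438 W/m²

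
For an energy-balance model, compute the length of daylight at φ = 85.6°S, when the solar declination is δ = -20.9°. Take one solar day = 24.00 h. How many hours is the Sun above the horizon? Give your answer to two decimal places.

24.00 h

Sunrise equation: cos H₀ = −tan φ · tan δ = -4.9628 ≤ −1, so the Sun never sets (polar day) and H₀ = π.
Daylight = 2H₀/(2π) × 24.00 h = (3.1416/π) × 24.00 = 24.00 h.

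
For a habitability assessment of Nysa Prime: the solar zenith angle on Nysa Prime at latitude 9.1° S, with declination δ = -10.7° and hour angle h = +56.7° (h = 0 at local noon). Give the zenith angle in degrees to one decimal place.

θ_z = 55.8°

cos θ_z = sin φ sin δ + cos φ cos δ cos h = 0.029365 + 0.532687 = 0.562052.
θ_z = arccos(0.562052) = 55.8°.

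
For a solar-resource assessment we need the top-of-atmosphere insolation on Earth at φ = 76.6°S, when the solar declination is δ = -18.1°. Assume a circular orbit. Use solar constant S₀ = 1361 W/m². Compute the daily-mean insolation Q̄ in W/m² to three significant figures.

Q̄ ≈ 411 W/m²

cos H₀ = −tan(-76.6°) tan(-18.100°) = -1.3720 ≤ −1 ⇒ polar day, H₀ = π.
Bracket: H₀ sin φ sin δ + cos φ cos δ sin H₀ = 3.1416×-0.97278×-0.31068 + 0.23175×0.95052×0.00000 = 0.949465 + 0.000000 = 0.949465.
Q̄ = (S₀/π) × [bracket] = (1361/π) × 0.949465 = 411.3 W/m².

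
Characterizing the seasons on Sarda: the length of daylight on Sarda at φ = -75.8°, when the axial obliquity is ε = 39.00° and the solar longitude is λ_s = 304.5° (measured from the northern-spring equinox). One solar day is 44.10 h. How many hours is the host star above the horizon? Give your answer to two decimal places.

Solar declination: sin δ = sin ε · sin λ_s = sin 39.00° × sin 304.5° = -0.51864, so δ = -31.241°.
Sunrise equation: cos H₀ = −tan φ · tan δ = -2.3973 ≤ −1, so the host star never sets (polar day) and H₀ = π.
Daylight = 2H₀/(2π) × 44.10 h = (3.1416/π) × 44.10 = 44.10 h.

44.10 h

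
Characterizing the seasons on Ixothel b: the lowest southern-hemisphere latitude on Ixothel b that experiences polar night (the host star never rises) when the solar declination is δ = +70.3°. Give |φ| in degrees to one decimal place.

Polar night requires cos H₀ = −tan φ tan δ ≥ 1, i.e. tan φ tan δ ≤ −1.
The boundary is |tan φ| · |tan δ| = 1, so |φ| = 90° − |δ| = 90° − 70.3° = 19.7° in the southern hemisphere.

|φ| = 19.7°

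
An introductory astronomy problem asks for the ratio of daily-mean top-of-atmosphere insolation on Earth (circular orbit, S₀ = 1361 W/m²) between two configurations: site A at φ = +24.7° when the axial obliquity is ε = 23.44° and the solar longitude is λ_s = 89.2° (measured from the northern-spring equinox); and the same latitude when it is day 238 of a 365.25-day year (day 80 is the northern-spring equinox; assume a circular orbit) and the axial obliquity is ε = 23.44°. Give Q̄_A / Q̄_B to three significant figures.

Q̄_A / Q̄_B ≈ 1.10

— Configuration A (φ=+24.7°):
Solar declination: sin δ = sin ε · sin λ_s = sin 23.44° × sin 89.2° = 0.39775, so δ = +23.438°.
cos H₀ = −tan(+24.7°) tan(+23.438°) = -0.1994, H₀ = 1.7715 rad.
Bracket: H₀ sin φ sin δ + cos φ cos δ sin H₀ = 1.7715×0.41787×0.39775 + 0.90851×0.91749×0.97992 = 0.294437 + 0.816811 = 1.111248.
Q̄ = (S₀/π) × [bracket] = (1361/π) × 1.111248 = 481.41 W/m².
— Configuration B (φ=+24.7°):
Solar longitude: λ_s = 360° × (238 − 80)/365.25 = 155.729°.
sin δ = sin 23.44° × sin 155.729° = 0.16351, so δ = +9.411°.
cos H₀ = −tan(+24.7°) tan(+9.411°) = -0.0762, H₀ = 1.6471 rad.
Bracket: H₀ sin φ sin δ + cos φ cos δ sin H₀ = 1.6471×0.41787×0.16351 + 0.90851×0.98654×0.99709 = 0.112540 + 0.893673 = 1.006213.
Q̄ = (S₀/π) × [bracket] = (1361/π) × 1.006213 = 435.91 W/m².
Ratio Q̄_A / Q̄_B = 481.41 / 435.91 = 1.104.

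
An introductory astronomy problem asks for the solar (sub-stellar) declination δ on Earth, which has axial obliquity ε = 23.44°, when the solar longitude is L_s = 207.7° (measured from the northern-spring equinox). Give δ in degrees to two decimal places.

δ = -10.66°

sin δ = sin ε · sin L_s = sin 23.44° × sin 207.7° = -0.184909.
δ = arcsin(-0.184909) = -10.66°.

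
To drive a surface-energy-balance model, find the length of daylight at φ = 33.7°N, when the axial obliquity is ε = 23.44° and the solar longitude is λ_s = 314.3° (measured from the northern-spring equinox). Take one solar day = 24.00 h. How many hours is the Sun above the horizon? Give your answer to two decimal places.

Solar declination: sin δ = sin ε · sin λ_s = sin 23.44° × sin 314.3° = -0.28469, so δ = -16.541°.
cos H₀ = −tan φ · tan δ = −tan(+33.7°) × tan(-16.541°) = 0.1981, so H₀ = 1.3714 rad = 78.58°.
Daylight = 2H₀/(2π) × 24.00 h = (1.3714/π) × 24.00 = 10.48 h.

10.48 h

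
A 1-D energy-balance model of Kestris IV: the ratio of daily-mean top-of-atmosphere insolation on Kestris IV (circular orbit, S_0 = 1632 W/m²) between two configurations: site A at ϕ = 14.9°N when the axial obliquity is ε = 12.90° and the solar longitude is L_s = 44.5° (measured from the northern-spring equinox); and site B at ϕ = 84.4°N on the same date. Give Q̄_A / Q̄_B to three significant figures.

Q̄_A / Q̄_B ≈ 2.08

— Configuration A (ϕ=+14.9°):
Solar declination: sin δ = sin ε · sin L_s = sin 12.90° × sin 44.5° = 0.15648, so δ = +9.003°.
cos h₀ = −tan(+14.9°) tan(+9.003°) = -0.0422, h₀ = 1.6130 rad.
Bracket: h₀ sin ϕ sin δ + cos ϕ cos δ sin h₀ = 1.6130×0.25713×0.15648 + 0.96638×0.98768×0.99911 = 0.064900 + 0.953625 = 1.018525.
Q̄ = (S_0/π) × [bracket] = (1632/π) × 1.018525 = 529.11 W/m².
— Configuration B (ϕ=+84.4°):
cos h₀ = −tan(+84.4°) tan(+9.003°) = -1.6158 ≤ −1 ⇒ polar day, h₀ = π.
Bracket: h₀ sin ϕ sin δ + cos ϕ cos δ sin h₀ = 3.1416×0.99523×0.15648 + 0.09758×0.98768×0.00000 = 0.489253 + 0.000000 = 0.489253.
Q̄ = (S_0/π) × [bracket] = (1632/π) × 0.489253 = 254.16 W/m².
Ratio Q̄_A / Q̄_B = 529.11 / 254.16 = 2.082.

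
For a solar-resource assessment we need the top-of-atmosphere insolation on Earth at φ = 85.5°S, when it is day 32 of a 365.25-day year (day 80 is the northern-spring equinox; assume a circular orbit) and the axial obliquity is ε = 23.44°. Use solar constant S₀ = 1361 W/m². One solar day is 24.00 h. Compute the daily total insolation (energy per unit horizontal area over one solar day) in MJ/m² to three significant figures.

Solar longitude: λ_s = 360° × (32 − 80)/365.25 = -47.310°, i.e. -47.310° + 360° = 312.690°.
sin δ = sin 23.44° × sin 312.690° = -0.29239, so δ = -17.001°.
cos H₀ = −tan(-85.5°) tan(-17.001°) = -3.8849 ≤ −1 ⇒ polar day, H₀ = π.
Bracket: H₀ sin φ sin δ + cos φ cos δ sin H₀ = 3.1416×-0.99692×-0.29239 + 0.07846×0.95630×0.00000 = 0.915743 + 0.000000 = 0.915743.
Q̄ = (S₀/π) × [bracket] = (1361/π) × 0.915743 = 396.72 W/m².
Daily total = Q̄ × 24.00 h × 3600 s/h = 396.72 × 24.00 × 3600 / 10⁶ = 34.28 MJ/m².

34.3 MJ/m²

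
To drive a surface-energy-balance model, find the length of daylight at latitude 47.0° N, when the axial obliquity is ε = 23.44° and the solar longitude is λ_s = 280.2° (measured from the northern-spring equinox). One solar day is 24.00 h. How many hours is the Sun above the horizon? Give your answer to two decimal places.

8.38 h

Solar declination: sin δ = sin ε · sin λ_s = sin 23.44° × sin 280.2° = -0.39150, so δ = -23.048°.
cos H₀ = −tan φ · tan δ = −tan(+47.0°) × tan(-23.048°) = 0.4563, so H₀ = 1.0970 rad = 62.85°.
Daylight = 2H₀/(2π) × 24.00 h = (1.0970/π) × 24.00 = 8.38 h.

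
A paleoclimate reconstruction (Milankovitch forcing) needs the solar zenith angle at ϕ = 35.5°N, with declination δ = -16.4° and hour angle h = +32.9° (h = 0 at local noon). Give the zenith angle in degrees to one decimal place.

cos θ_z = sin ϕ sin δ + cos ϕ cos δ cos h = -0.163957 + 0.655737 = 0.491780.
θ_z = arccos(0.491780) = 60.5°.

θ_z = 60.5°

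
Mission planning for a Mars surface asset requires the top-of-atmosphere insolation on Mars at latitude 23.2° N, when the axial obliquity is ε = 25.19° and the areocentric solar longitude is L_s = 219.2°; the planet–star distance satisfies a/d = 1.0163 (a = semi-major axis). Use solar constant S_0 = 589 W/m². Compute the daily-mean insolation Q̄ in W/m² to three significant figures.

sin δ = sin 25.19° × sin 219.2° = -0.26901, so δ = -15.605°.
cos h₀ = −tan(+23.2°) tan(-15.605°) = 0.1197, h₀ = 1.4508 rad.
Bracket: h₀ sin ϕ sin δ + cos ϕ cos δ sin h₀ = 1.4508×0.39394×-0.26901 + 0.91914×0.96314×0.99281 = -0.153747 + 0.878895 = 0.725148.
Inverse-square distance factor (a/d)² = 1.0163² = 1.032866.
Q̄ = (S_0/π) × 1.032866 × [bracket] = (589/π) × 1.032866 × 0.725148 = 140.4 W/m².

Q̄ ≈ 140 W/m²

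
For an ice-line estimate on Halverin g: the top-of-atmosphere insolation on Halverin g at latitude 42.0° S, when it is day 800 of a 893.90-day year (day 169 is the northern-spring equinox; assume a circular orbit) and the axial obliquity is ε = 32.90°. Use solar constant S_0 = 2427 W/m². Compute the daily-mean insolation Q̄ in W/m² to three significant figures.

Q̄ ≈ 990 W/m²

Solar longitude: L_s = 360° × (800 − 169)/893.90 = 254.122°.
sin δ = sin 32.90° × sin 254.122° = -0.52245, so δ = -31.497°.
cos h₀ = −tan(-42.0°) tan(-31.497°) = -0.5517, h₀ = 2.1552 rad.
Bracket: h₀ sin ϕ sin δ + cos ϕ cos δ sin h₀ = 2.1552×-0.66913×-0.52245 + 0.74314×0.85267×0.83404 = 0.753430 + 0.528492 = 1.281922.
Q̄ = (S_0/π) × [bracket] = (2427/π) × 1.281922 = 990.3 W/m².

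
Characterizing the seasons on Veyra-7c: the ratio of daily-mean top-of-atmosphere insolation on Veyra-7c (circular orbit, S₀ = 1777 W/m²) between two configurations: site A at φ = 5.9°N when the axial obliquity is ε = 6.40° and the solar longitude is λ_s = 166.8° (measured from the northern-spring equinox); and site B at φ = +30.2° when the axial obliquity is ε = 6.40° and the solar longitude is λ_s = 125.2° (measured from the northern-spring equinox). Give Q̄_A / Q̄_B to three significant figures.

— Configuration A (φ=+5.9°):
Solar declination: sin δ = sin ε · sin λ_s = sin 6.40° × sin 166.8° = 0.02545, so δ = +1.459°.
cos H₀ = −tan(+5.9°) tan(+1.459°) = -0.0026, H₀ = 1.5734 rad.
Bracket: H₀ sin φ sin δ + cos φ cos δ sin H₀ = 1.5734×0.10279×0.02545 + 0.99470×0.99968×1.00000 = 0.004116 + 0.994382 = 0.998498.
Q̄ = (S₀/π) × [bracket] = (1777/π) × 0.998498 = 564.79 W/m².
— Configuration B (φ=+30.2°):
Solar declination: sin δ = sin ε · sin λ_s = sin 6.40° × sin 125.2° = 0.09109, so δ = +5.226°.
cos H₀ = −tan(+30.2°) tan(+5.226°) = -0.0532, H₀ = 1.6241 rad.
Bracket: H₀ sin φ sin δ + cos φ cos δ sin H₀ = 1.6241×0.50302×0.09109 + 0.86427×0.99584×0.99858 = 0.074416 + 0.859452 = 0.933868.
Q̄ = (S₀/π) × [bracket] = (1777/π) × 0.933868 = 528.23 W/m².
Ratio Q̄_A / Q̄_B = 564.79 / 528.23 = 1.069.

Q̄_A / Q̄_B ≈ 1.07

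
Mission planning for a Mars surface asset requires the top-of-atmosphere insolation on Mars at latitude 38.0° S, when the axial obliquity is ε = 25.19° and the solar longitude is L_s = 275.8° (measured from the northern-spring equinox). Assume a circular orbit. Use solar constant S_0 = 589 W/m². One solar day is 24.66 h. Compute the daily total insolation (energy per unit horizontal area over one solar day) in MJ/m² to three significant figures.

Solar declination: sin δ = sin ε · sin L_s = sin 25.19° × sin 275.8° = -0.42344, so δ = -25.052°.
cos h₀ = −tan(-38.0°) tan(-25.052°) = -0.3652, h₀ = 1.9446 rad.
Bracket: h₀ sin ϕ sin δ + cos ϕ cos δ sin h₀ = 1.9446×-0.61566×-0.42344 + 0.78801×0.90592×0.93093 = 0.506948 + 0.664567 = 1.171515.
Q̄ = (S_0/π) × [bracket] = (589/π) × 1.171515 = 219.64 W/m².
Daily total = Q̄ × 24.66 h × 3600 s/h = 219.64 × 24.66 × 3600 / 10⁶ = 19.50 MJ/m².

19.5 MJ/m²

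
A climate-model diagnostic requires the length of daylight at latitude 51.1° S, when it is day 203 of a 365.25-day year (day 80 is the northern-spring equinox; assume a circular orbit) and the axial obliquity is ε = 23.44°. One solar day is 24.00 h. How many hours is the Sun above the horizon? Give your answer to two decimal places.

8.45 h

Solar longitude: λ_s = 360° × (203 − 80)/365.25 = 121.232°.
sin δ = sin 23.44° × sin 121.232° = 0.34014, so δ = +19.885°.
cos H₀ = −tan φ · tan δ = −tan(-51.1°) × tan(+19.885°) = 0.4483, so H₀ = 1.1060 rad = 63.37°.
Daylight = 2H₀/(2π) × 24.00 h = (1.1060/π) × 24.00 = 8.45 h.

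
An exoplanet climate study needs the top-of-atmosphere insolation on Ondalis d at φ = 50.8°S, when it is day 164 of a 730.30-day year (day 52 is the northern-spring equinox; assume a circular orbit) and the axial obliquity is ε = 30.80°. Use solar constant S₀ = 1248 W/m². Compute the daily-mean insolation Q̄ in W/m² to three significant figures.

Q̄ ≈ 62.3 W/m²

Solar longitude: λ_s = 360° × (164 − 52)/730.30 = 55.210°.
sin δ = sin 30.80° × sin 55.210° = 0.42052, so δ = +24.867°.
cos H₀ = −tan(-50.8°) tan(+24.867°) = 0.5683, H₀ = 0.9664 rad.
Bracket: H₀ sin φ sin δ + cos φ cos δ sin H₀ = 0.9664×-0.77494×0.42052 + 0.63203×0.90729×0.82283 = -0.314928 + 0.471839 = 0.156911.
Q̄ = (S₀/π) × [bracket] = (1248/π) × 0.156911 = 62.33 W/m².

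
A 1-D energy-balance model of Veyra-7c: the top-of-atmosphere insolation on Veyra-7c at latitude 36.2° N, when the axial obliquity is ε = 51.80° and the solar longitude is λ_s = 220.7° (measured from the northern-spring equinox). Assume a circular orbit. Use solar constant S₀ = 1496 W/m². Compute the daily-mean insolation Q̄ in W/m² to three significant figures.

Solar declination: sin δ = sin ε · sin λ_s = sin 51.80° × sin 220.7° = -0.51246, so δ = -30.828°.
cos H₀ = −tan(+36.2°) tan(-30.828°) = 0.4368, H₀ = 1.1188 rad.
Bracket: H₀ sin φ sin δ + cos φ cos δ sin H₀ = 1.1188×0.59061×-0.51246 + 0.80696×0.85871×0.89957 = -0.338620 + 0.623352 = 0.284732.
Q̄ = (S₀/π) × [bracket] = (1496/π) × 0.284732 = 135.6 W/m².

Q̄ ≈ 136 W/m²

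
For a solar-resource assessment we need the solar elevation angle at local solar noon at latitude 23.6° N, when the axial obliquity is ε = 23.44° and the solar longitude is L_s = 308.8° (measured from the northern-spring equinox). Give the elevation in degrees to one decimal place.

48.3°

Solar declination: sin δ = sin ε · sin L_s = sin 23.44° × sin 308.8° = -0.31001, so δ = -18.060°.
At local noon the hour angle is zero, so the zenith angle equals |ϕ − δ| = |+23.6° − (-18.060°)| = 41.660°.
Elevation = 90° − 41.660° = 48.3°.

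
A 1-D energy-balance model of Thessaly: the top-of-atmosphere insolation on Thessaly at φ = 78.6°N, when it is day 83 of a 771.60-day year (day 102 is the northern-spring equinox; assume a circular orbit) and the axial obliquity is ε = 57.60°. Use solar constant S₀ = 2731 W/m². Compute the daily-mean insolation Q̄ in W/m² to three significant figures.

Q̄ ≈ 33.8 W/m²

Solar longitude: λ_s = 360° × (83 − 102)/771.60 = -8.865°, i.e. -8.865° + 360° = 351.135°.
sin δ = sin 57.60° × sin 351.135° = -0.13011, so δ = -7.476°.
cos H₀ = −tan(+78.6°) tan(-7.476°) = 0.6508, H₀ = 0.8621 rad.
Bracket: H₀ sin φ sin δ + cos φ cos δ sin H₀ = 0.8621×0.98027×-0.13011 + 0.19766×0.99150×0.75923 = -0.109955 + 0.148794 = 0.038839.
Q̄ = (S₀/π) × [bracket] = (2731/π) × 0.038839 = 33.76 W/m².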